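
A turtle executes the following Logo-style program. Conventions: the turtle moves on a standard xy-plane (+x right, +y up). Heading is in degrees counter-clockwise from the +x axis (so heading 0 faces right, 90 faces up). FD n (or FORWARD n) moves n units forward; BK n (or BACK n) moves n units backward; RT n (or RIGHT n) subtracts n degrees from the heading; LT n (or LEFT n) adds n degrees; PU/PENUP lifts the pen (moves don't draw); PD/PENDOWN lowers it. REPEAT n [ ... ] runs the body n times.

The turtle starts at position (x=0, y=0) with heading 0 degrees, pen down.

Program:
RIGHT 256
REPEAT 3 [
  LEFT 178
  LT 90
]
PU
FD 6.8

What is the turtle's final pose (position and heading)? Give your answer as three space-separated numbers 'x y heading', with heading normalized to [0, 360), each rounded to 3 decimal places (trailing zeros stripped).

Answer: -6.734 -0.946 188

Derivation:
Executing turtle program step by step:
Start: pos=(0,0), heading=0, pen down
RT 256: heading 0 -> 104
REPEAT 3 [
  -- iteration 1/3 --
  LT 178: heading 104 -> 282
  LT 90: heading 282 -> 12
  -- iteration 2/3 --
  LT 178: heading 12 -> 190
  LT 90: heading 190 -> 280
  -- iteration 3/3 --
  LT 178: heading 280 -> 98
  LT 90: heading 98 -> 188
]
PU: pen up
FD 6.8: (0,0) -> (-6.734,-0.946) [heading=188, move]
Final: pos=(-6.734,-0.946), heading=188, 0 segment(s) drawn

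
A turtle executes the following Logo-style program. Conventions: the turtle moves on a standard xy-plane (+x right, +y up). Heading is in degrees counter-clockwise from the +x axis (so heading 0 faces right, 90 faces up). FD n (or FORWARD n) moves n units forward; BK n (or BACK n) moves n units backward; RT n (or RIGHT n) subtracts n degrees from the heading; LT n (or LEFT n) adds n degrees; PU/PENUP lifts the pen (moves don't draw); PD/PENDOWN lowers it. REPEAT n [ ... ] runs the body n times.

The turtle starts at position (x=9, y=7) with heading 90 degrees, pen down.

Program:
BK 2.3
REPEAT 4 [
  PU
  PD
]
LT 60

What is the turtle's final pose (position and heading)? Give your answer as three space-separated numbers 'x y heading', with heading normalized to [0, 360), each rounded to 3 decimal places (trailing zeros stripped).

Executing turtle program step by step:
Start: pos=(9,7), heading=90, pen down
BK 2.3: (9,7) -> (9,4.7) [heading=90, draw]
REPEAT 4 [
  -- iteration 1/4 --
  PU: pen up
  PD: pen down
  -- iteration 2/4 --
  PU: pen up
  PD: pen down
  -- iteration 3/4 --
  PU: pen up
  PD: pen down
  -- iteration 4/4 --
  PU: pen up
  PD: pen down
]
LT 60: heading 90 -> 150
Final: pos=(9,4.7), heading=150, 1 segment(s) drawn

Answer: 9 4.7 150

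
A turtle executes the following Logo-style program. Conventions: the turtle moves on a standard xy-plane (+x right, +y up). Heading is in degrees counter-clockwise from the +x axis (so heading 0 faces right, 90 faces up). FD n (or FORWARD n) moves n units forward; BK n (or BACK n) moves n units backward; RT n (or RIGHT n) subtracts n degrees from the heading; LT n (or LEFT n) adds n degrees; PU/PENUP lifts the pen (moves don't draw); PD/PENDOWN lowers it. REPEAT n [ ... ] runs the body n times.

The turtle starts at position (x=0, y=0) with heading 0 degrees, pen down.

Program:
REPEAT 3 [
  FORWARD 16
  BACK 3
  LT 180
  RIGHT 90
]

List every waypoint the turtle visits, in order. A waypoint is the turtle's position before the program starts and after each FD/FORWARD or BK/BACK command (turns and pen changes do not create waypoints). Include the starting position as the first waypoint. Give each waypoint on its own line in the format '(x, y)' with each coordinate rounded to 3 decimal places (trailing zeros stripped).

Answer: (0, 0)
(16, 0)
(13, 0)
(13, 16)
(13, 13)
(-3, 13)
(0, 13)

Derivation:
Executing turtle program step by step:
Start: pos=(0,0), heading=0, pen down
REPEAT 3 [
  -- iteration 1/3 --
  FD 16: (0,0) -> (16,0) [heading=0, draw]
  BK 3: (16,0) -> (13,0) [heading=0, draw]
  LT 180: heading 0 -> 180
  RT 90: heading 180 -> 90
  -- iteration 2/3 --
  FD 16: (13,0) -> (13,16) [heading=90, draw]
  BK 3: (13,16) -> (13,13) [heading=90, draw]
  LT 180: heading 90 -> 270
  RT 90: heading 270 -> 180
  -- iteration 3/3 --
  FD 16: (13,13) -> (-3,13) [heading=180, draw]
  BK 3: (-3,13) -> (0,13) [heading=180, draw]
  LT 180: heading 180 -> 0
  RT 90: heading 0 -> 270
]
Final: pos=(0,13), heading=270, 6 segment(s) drawn
Waypoints (7 total):
(0, 0)
(16, 0)
(13, 0)
(13, 16)
(13, 13)
(-3, 13)
(0, 13)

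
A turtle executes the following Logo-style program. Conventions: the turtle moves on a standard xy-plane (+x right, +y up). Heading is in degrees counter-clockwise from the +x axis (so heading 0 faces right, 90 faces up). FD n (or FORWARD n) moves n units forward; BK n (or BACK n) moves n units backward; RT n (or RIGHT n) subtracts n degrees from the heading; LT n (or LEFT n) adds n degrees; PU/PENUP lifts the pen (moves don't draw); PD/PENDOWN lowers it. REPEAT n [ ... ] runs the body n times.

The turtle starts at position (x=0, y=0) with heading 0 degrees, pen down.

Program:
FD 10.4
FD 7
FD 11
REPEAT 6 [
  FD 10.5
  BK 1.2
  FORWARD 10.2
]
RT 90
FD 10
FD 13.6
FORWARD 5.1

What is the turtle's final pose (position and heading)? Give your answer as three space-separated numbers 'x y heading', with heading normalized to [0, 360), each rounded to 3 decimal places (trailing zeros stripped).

Answer: 145.4 -28.7 270

Derivation:
Executing turtle program step by step:
Start: pos=(0,0), heading=0, pen down
FD 10.4: (0,0) -> (10.4,0) [heading=0, draw]
FD 7: (10.4,0) -> (17.4,0) [heading=0, draw]
FD 11: (17.4,0) -> (28.4,0) [heading=0, draw]
REPEAT 6 [
  -- iteration 1/6 --
  FD 10.5: (28.4,0) -> (38.9,0) [heading=0, draw]
  BK 1.2: (38.9,0) -> (37.7,0) [heading=0, draw]
  FD 10.2: (37.7,0) -> (47.9,0) [heading=0, draw]
  -- iteration 2/6 --
  FD 10.5: (47.9,0) -> (58.4,0) [heading=0, draw]
  BK 1.2: (58.4,0) -> (57.2,0) [heading=0, draw]
  FD 10.2: (57.2,0) -> (67.4,0) [heading=0, draw]
  -- iteration 3/6 --
  FD 10.5: (67.4,0) -> (77.9,0) [heading=0, draw]
  BK 1.2: (77.9,0) -> (76.7,0) [heading=0, draw]
  FD 10.2: (76.7,0) -> (86.9,0) [heading=0, draw]
  -- iteration 4/6 --
  FD 10.5: (86.9,0) -> (97.4,0) [heading=0, draw]
  BK 1.2: (97.4,0) -> (96.2,0) [heading=0, draw]
  FD 10.2: (96.2,0) -> (106.4,0) [heading=0, draw]
  -- iteration 5/6 --
  FD 10.5: (106.4,0) -> (116.9,0) [heading=0, draw]
  BK 1.2: (116.9,0) -> (115.7,0) [heading=0, draw]
  FD 10.2: (115.7,0) -> (125.9,0) [heading=0, draw]
  -- iteration 6/6 --
  FD 10.5: (125.9,0) -> (136.4,0) [heading=0, draw]
  BK 1.2: (136.4,0) -> (135.2,0) [heading=0, draw]
  FD 10.2: (135.2,0) -> (145.4,0) [heading=0, draw]
]
RT 90: heading 0 -> 270
FD 10: (145.4,0) -> (145.4,-10) [heading=270, draw]
FD 13.6: (145.4,-10) -> (145.4,-23.6) [heading=270, draw]
FD 5.1: (145.4,-23.6) -> (145.4,-28.7) [heading=270, draw]
Final: pos=(145.4,-28.7), heading=270, 24 segment(s) drawn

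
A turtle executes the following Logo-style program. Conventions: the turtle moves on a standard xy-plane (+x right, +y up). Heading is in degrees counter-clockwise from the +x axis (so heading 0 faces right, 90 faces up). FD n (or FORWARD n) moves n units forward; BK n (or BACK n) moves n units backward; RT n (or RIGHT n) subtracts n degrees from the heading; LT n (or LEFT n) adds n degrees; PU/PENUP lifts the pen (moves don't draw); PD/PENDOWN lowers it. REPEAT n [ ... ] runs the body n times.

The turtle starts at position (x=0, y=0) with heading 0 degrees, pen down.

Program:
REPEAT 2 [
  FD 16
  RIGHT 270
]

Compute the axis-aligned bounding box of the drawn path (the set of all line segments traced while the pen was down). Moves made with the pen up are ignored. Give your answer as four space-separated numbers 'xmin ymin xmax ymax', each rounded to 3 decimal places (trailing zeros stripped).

Executing turtle program step by step:
Start: pos=(0,0), heading=0, pen down
REPEAT 2 [
  -- iteration 1/2 --
  FD 16: (0,0) -> (16,0) [heading=0, draw]
  RT 270: heading 0 -> 90
  -- iteration 2/2 --
  FD 16: (16,0) -> (16,16) [heading=90, draw]
  RT 270: heading 90 -> 180
]
Final: pos=(16,16), heading=180, 2 segment(s) drawn

Segment endpoints: x in {0, 16, 16}, y in {0, 16}
xmin=0, ymin=0, xmax=16, ymax=16

Answer: 0 0 16 16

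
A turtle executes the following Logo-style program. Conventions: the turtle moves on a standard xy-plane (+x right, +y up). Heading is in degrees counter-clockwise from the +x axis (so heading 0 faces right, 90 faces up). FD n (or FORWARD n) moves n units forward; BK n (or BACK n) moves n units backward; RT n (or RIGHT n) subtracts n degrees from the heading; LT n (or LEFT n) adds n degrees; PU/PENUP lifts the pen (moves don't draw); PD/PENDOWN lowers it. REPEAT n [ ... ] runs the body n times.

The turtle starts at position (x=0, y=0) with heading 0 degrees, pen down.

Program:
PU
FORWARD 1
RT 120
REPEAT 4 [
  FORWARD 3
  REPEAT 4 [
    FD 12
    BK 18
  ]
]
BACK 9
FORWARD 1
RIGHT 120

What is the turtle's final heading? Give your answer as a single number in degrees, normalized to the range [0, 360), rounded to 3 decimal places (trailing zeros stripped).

Answer: 120

Derivation:
Executing turtle program step by step:
Start: pos=(0,0), heading=0, pen down
PU: pen up
FD 1: (0,0) -> (1,0) [heading=0, move]
RT 120: heading 0 -> 240
REPEAT 4 [
  -- iteration 1/4 --
  FD 3: (1,0) -> (-0.5,-2.598) [heading=240, move]
  REPEAT 4 [
    -- iteration 1/4 --
    FD 12: (-0.5,-2.598) -> (-6.5,-12.99) [heading=240, move]
    BK 18: (-6.5,-12.99) -> (2.5,2.598) [heading=240, move]
    -- iteration 2/4 --
    FD 12: (2.5,2.598) -> (-3.5,-7.794) [heading=240, move]
    BK 18: (-3.5,-7.794) -> (5.5,7.794) [heading=240, move]
    -- iteration 3/4 --
    FD 12: (5.5,7.794) -> (-0.5,-2.598) [heading=240, move]
    BK 18: (-0.5,-2.598) -> (8.5,12.99) [heading=240, move]
    -- iteration 4/4 --
    FD 12: (8.5,12.99) -> (2.5,2.598) [heading=240, move]
    BK 18: (2.5,2.598) -> (11.5,18.187) [heading=240, move]
  ]
  -- iteration 2/4 --
  FD 3: (11.5,18.187) -> (10,15.588) [heading=240, move]
  REPEAT 4 [
    -- iteration 1/4 --
    FD 12: (10,15.588) -> (4,5.196) [heading=240, move]
    BK 18: (4,5.196) -> (13,20.785) [heading=240, move]
    -- iteration 2/4 --
    FD 12: (13,20.785) -> (7,10.392) [heading=240, move]
    BK 18: (7,10.392) -> (16,25.981) [heading=240, move]
    -- iteration 3/4 --
    FD 12: (16,25.981) -> (10,15.588) [heading=240, move]
    BK 18: (10,15.588) -> (19,31.177) [heading=240, move]
    -- iteration 4/4 --
    FD 12: (19,31.177) -> (13,20.785) [heading=240, move]
    BK 18: (13,20.785) -> (22,36.373) [heading=240, move]
  ]
  -- iteration 3/4 --
  FD 3: (22,36.373) -> (20.5,33.775) [heading=240, move]
  REPEAT 4 [
    -- iteration 1/4 --
    FD 12: (20.5,33.775) -> (14.5,23.383) [heading=240, move]
    BK 18: (14.5,23.383) -> (23.5,38.971) [heading=240, move]
    -- iteration 2/4 --
    FD 12: (23.5,38.971) -> (17.5,28.579) [heading=240, move]
    BK 18: (17.5,28.579) -> (26.5,44.167) [heading=240, move]
    -- iteration 3/4 --
    FD 12: (26.5,44.167) -> (20.5,33.775) [heading=240, move]
    BK 18: (20.5,33.775) -> (29.5,49.363) [heading=240, move]
    -- iteration 4/4 --
    FD 12: (29.5,49.363) -> (23.5,38.971) [heading=240, move]
    BK 18: (23.5,38.971) -> (32.5,54.56) [heading=240, move]
  ]
  -- iteration 4/4 --
  FD 3: (32.5,54.56) -> (31,51.962) [heading=240, move]
  REPEAT 4 [
    -- iteration 1/4 --
    FD 12: (31,51.962) -> (25,41.569) [heading=240, move]
    BK 18: (25,41.569) -> (34,57.158) [heading=240, move]
    -- iteration 2/4 --
    FD 12: (34,57.158) -> (28,46.765) [heading=240, move]
    BK 18: (28,46.765) -> (37,62.354) [heading=240, move]
    -- iteration 3/4 --
    FD 12: (37,62.354) -> (31,51.962) [heading=240, move]
    BK 18: (31,51.962) -> (40,67.55) [heading=240, move]
    -- iteration 4/4 --
    FD 12: (40,67.55) -> (34,57.158) [heading=240, move]
    BK 18: (34,57.158) -> (43,72.746) [heading=240, move]
  ]
]
BK 9: (43,72.746) -> (47.5,80.54) [heading=240, move]
FD 1: (47.5,80.54) -> (47,79.674) [heading=240, move]
RT 120: heading 240 -> 120
Final: pos=(47,79.674), heading=120, 0 segment(s) drawn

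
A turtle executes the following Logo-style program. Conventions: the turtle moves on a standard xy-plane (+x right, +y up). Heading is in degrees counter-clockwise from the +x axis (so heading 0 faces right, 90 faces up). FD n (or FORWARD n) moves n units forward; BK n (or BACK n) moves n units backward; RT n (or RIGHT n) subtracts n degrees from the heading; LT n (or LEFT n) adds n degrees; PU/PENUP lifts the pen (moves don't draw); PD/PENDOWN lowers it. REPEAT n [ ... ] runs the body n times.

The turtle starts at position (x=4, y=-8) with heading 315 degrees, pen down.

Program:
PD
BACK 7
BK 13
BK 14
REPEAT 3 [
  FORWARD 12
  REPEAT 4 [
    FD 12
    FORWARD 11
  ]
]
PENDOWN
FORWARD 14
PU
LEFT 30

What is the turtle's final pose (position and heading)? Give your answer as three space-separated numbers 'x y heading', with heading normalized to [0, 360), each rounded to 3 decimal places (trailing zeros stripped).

Answer: 210.475 -214.475 345

Derivation:
Executing turtle program step by step:
Start: pos=(4,-8), heading=315, pen down
PD: pen down
BK 7: (4,-8) -> (-0.95,-3.05) [heading=315, draw]
BK 13: (-0.95,-3.05) -> (-10.142,6.142) [heading=315, draw]
BK 14: (-10.142,6.142) -> (-20.042,16.042) [heading=315, draw]
REPEAT 3 [
  -- iteration 1/3 --
  FD 12: (-20.042,16.042) -> (-11.556,7.556) [heading=315, draw]
  REPEAT 4 [
    -- iteration 1/4 --
    FD 12: (-11.556,7.556) -> (-3.071,-0.929) [heading=315, draw]
    FD 11: (-3.071,-0.929) -> (4.707,-8.707) [heading=315, draw]
    -- iteration 2/4 --
    FD 12: (4.707,-8.707) -> (13.192,-17.192) [heading=315, draw]
    FD 11: (13.192,-17.192) -> (20.971,-24.971) [heading=315, draw]
    -- iteration 3/4 --
    FD 12: (20.971,-24.971) -> (29.456,-33.456) [heading=315, draw]
    FD 11: (29.456,-33.456) -> (37.234,-41.234) [heading=315, draw]
    -- iteration 4/4 --
    FD 12: (37.234,-41.234) -> (45.719,-49.719) [heading=315, draw]
    FD 11: (45.719,-49.719) -> (53.497,-57.497) [heading=315, draw]
  ]
  -- iteration 2/3 --
  FD 12: (53.497,-57.497) -> (61.983,-65.983) [heading=315, draw]
  REPEAT 4 [
    -- iteration 1/4 --
    FD 12: (61.983,-65.983) -> (70.468,-74.468) [heading=315, draw]
    FD 11: (70.468,-74.468) -> (78.246,-82.246) [heading=315, draw]
    -- iteration 2/4 --
    FD 12: (78.246,-82.246) -> (86.731,-90.731) [heading=315, draw]
    FD 11: (86.731,-90.731) -> (94.51,-98.51) [heading=315, draw]
    -- iteration 3/4 --
    FD 12: (94.51,-98.51) -> (102.995,-106.995) [heading=315, draw]
    FD 11: (102.995,-106.995) -> (110.773,-114.773) [heading=315, draw]
    -- iteration 4/4 --
    FD 12: (110.773,-114.773) -> (119.258,-123.258) [heading=315, draw]
    FD 11: (119.258,-123.258) -> (127.037,-131.037) [heading=315, draw]
  ]
  -- iteration 3/3 --
  FD 12: (127.037,-131.037) -> (135.522,-139.522) [heading=315, draw]
  REPEAT 4 [
    -- iteration 1/4 --
    FD 12: (135.522,-139.522) -> (144.007,-148.007) [heading=315, draw]
    FD 11: (144.007,-148.007) -> (151.785,-155.785) [heading=315, draw]
    -- iteration 2/4 --
    FD 12: (151.785,-155.785) -> (160.271,-164.271) [heading=315, draw]
    FD 11: (160.271,-164.271) -> (168.049,-172.049) [heading=315, draw]
    -- iteration 3/4 --
    FD 12: (168.049,-172.049) -> (176.534,-180.534) [heading=315, draw]
    FD 11: (176.534,-180.534) -> (184.312,-188.312) [heading=315, draw]
    -- iteration 4/4 --
    FD 12: (184.312,-188.312) -> (192.798,-196.798) [heading=315, draw]
    FD 11: (192.798,-196.798) -> (200.576,-204.576) [heading=315, draw]
  ]
]
PD: pen down
FD 14: (200.576,-204.576) -> (210.475,-214.475) [heading=315, draw]
PU: pen up
LT 30: heading 315 -> 345
Final: pos=(210.475,-214.475), heading=345, 31 segment(s) drawn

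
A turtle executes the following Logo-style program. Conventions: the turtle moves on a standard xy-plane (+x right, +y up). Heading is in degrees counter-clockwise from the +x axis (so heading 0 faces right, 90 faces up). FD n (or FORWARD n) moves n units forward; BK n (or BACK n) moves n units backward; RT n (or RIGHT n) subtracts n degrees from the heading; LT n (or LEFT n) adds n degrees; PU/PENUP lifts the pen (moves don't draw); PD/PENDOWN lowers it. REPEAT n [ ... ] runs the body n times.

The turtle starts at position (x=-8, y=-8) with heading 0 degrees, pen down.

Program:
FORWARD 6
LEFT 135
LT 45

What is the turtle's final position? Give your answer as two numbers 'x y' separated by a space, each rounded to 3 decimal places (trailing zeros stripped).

Executing turtle program step by step:
Start: pos=(-8,-8), heading=0, pen down
FD 6: (-8,-8) -> (-2,-8) [heading=0, draw]
LT 135: heading 0 -> 135
LT 45: heading 135 -> 180
Final: pos=(-2,-8), heading=180, 1 segment(s) drawn

Answer: -2 -8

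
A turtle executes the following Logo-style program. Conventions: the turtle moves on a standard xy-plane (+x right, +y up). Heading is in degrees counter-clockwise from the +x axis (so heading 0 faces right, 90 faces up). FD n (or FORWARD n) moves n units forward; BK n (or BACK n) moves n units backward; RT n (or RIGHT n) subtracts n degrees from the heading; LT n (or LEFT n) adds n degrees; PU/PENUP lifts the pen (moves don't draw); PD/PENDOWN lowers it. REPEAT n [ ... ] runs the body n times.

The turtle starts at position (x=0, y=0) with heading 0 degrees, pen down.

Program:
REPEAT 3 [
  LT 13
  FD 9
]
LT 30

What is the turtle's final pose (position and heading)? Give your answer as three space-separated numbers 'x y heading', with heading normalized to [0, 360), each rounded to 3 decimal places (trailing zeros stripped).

Answer: 23.853 11.634 69

Derivation:
Executing turtle program step by step:
Start: pos=(0,0), heading=0, pen down
REPEAT 3 [
  -- iteration 1/3 --
  LT 13: heading 0 -> 13
  FD 9: (0,0) -> (8.769,2.025) [heading=13, draw]
  -- iteration 2/3 --
  LT 13: heading 13 -> 26
  FD 9: (8.769,2.025) -> (16.858,5.97) [heading=26, draw]
  -- iteration 3/3 --
  LT 13: heading 26 -> 39
  FD 9: (16.858,5.97) -> (23.853,11.634) [heading=39, draw]
]
LT 30: heading 39 -> 69
Final: pos=(23.853,11.634), heading=69, 3 segment(s) drawn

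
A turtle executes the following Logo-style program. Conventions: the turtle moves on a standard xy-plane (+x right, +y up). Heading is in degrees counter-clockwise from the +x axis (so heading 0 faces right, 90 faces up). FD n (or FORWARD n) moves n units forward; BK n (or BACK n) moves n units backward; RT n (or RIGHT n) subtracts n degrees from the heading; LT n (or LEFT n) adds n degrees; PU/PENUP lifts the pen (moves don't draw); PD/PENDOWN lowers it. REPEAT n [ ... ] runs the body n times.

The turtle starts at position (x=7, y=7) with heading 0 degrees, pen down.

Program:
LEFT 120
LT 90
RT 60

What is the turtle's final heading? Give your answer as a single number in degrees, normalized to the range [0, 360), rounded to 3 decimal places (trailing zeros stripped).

Answer: 150

Derivation:
Executing turtle program step by step:
Start: pos=(7,7), heading=0, pen down
LT 120: heading 0 -> 120
LT 90: heading 120 -> 210
RT 60: heading 210 -> 150
Final: pos=(7,7), heading=150, 0 segment(s) drawn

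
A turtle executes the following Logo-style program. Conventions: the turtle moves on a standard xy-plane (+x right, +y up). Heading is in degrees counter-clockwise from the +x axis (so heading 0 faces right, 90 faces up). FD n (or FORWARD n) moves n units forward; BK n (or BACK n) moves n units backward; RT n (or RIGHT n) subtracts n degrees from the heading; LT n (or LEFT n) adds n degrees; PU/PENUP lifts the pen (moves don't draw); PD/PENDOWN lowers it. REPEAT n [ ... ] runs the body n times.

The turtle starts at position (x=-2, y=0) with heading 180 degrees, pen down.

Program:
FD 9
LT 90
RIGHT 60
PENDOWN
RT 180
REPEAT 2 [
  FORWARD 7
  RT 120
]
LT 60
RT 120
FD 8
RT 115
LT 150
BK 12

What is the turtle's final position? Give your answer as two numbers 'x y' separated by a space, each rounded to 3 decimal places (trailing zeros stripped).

Answer: 1.945 -5.33

Derivation:
Executing turtle program step by step:
Start: pos=(-2,0), heading=180, pen down
FD 9: (-2,0) -> (-11,0) [heading=180, draw]
LT 90: heading 180 -> 270
RT 60: heading 270 -> 210
PD: pen down
RT 180: heading 210 -> 30
REPEAT 2 [
  -- iteration 1/2 --
  FD 7: (-11,0) -> (-4.938,3.5) [heading=30, draw]
  RT 120: heading 30 -> 270
  -- iteration 2/2 --
  FD 7: (-4.938,3.5) -> (-4.938,-3.5) [heading=270, draw]
  RT 120: heading 270 -> 150
]
LT 60: heading 150 -> 210
RT 120: heading 210 -> 90
FD 8: (-4.938,-3.5) -> (-4.938,4.5) [heading=90, draw]
RT 115: heading 90 -> 335
LT 150: heading 335 -> 125
BK 12: (-4.938,4.5) -> (1.945,-5.33) [heading=125, draw]
Final: pos=(1.945,-5.33), heading=125, 5 segment(s) drawn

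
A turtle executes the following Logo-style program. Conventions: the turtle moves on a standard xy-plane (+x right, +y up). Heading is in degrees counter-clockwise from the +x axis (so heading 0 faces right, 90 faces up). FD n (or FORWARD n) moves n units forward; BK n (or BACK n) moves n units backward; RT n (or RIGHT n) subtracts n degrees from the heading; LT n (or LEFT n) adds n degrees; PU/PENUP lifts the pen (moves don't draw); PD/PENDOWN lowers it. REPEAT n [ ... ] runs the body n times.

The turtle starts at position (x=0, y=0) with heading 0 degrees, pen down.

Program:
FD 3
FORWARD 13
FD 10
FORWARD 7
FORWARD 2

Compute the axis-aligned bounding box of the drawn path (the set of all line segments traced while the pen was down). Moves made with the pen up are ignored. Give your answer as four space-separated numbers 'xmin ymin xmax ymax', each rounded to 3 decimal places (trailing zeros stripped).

Executing turtle program step by step:
Start: pos=(0,0), heading=0, pen down
FD 3: (0,0) -> (3,0) [heading=0, draw]
FD 13: (3,0) -> (16,0) [heading=0, draw]
FD 10: (16,0) -> (26,0) [heading=0, draw]
FD 7: (26,0) -> (33,0) [heading=0, draw]
FD 2: (33,0) -> (35,0) [heading=0, draw]
Final: pos=(35,0), heading=0, 5 segment(s) drawn

Segment endpoints: x in {0, 3, 16, 26, 33, 35}, y in {0}
xmin=0, ymin=0, xmax=35, ymax=0

Answer: 0 0 35 0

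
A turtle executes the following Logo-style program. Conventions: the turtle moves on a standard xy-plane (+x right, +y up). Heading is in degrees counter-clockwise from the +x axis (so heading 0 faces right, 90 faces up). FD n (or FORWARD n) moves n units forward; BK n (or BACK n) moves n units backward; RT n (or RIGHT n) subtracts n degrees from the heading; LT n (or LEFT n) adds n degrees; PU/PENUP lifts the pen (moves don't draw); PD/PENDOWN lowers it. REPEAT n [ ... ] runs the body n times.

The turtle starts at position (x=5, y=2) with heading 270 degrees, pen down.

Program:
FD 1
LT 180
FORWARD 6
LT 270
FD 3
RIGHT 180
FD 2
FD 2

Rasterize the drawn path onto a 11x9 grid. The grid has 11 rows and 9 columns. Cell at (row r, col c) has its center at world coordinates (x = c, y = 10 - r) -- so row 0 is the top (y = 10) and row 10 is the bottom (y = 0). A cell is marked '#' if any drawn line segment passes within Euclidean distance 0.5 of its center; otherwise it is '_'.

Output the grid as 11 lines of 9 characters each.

Answer: _________
_________
_________
____#####
_____#___
_____#___
_____#___
_____#___
_____#___
_____#___
_________

Derivation:
Segment 0: (5,2) -> (5,1)
Segment 1: (5,1) -> (5,7)
Segment 2: (5,7) -> (8,7)
Segment 3: (8,7) -> (6,7)
Segment 4: (6,7) -> (4,7)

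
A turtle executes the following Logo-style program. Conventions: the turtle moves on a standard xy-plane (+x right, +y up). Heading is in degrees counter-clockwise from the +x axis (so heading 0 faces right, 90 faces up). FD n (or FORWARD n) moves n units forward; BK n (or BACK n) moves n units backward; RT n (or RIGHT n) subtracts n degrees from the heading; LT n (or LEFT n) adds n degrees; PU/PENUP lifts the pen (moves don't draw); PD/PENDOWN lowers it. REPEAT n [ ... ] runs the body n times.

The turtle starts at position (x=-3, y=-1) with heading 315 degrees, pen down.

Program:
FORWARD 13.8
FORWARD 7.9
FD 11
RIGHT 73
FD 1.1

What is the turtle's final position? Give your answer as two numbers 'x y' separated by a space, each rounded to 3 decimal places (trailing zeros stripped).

Executing turtle program step by step:
Start: pos=(-3,-1), heading=315, pen down
FD 13.8: (-3,-1) -> (6.758,-10.758) [heading=315, draw]
FD 7.9: (6.758,-10.758) -> (12.344,-16.344) [heading=315, draw]
FD 11: (12.344,-16.344) -> (20.122,-24.122) [heading=315, draw]
RT 73: heading 315 -> 242
FD 1.1: (20.122,-24.122) -> (19.606,-25.094) [heading=242, draw]
Final: pos=(19.606,-25.094), heading=242, 4 segment(s) drawn

Answer: 19.606 -25.094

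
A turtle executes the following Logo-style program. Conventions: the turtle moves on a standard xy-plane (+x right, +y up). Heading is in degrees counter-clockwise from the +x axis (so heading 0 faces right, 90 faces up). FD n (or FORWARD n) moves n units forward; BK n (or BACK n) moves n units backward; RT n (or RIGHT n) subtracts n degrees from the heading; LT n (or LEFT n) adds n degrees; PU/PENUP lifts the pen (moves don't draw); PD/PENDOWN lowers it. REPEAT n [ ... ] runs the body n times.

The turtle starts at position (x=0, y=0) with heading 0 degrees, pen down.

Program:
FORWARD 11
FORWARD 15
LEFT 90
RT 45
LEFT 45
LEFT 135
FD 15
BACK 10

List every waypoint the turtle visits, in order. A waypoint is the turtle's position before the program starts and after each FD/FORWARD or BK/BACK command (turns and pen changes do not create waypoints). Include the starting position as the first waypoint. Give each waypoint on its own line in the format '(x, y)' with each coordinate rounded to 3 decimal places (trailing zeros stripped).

Executing turtle program step by step:
Start: pos=(0,0), heading=0, pen down
FD 11: (0,0) -> (11,0) [heading=0, draw]
FD 15: (11,0) -> (26,0) [heading=0, draw]
LT 90: heading 0 -> 90
RT 45: heading 90 -> 45
LT 45: heading 45 -> 90
LT 135: heading 90 -> 225
FD 15: (26,0) -> (15.393,-10.607) [heading=225, draw]
BK 10: (15.393,-10.607) -> (22.464,-3.536) [heading=225, draw]
Final: pos=(22.464,-3.536), heading=225, 4 segment(s) drawn
Waypoints (5 total):
(0, 0)
(11, 0)
(26, 0)
(15.393, -10.607)
(22.464, -3.536)

Answer: (0, 0)
(11, 0)
(26, 0)
(15.393, -10.607)
(22.464, -3.536)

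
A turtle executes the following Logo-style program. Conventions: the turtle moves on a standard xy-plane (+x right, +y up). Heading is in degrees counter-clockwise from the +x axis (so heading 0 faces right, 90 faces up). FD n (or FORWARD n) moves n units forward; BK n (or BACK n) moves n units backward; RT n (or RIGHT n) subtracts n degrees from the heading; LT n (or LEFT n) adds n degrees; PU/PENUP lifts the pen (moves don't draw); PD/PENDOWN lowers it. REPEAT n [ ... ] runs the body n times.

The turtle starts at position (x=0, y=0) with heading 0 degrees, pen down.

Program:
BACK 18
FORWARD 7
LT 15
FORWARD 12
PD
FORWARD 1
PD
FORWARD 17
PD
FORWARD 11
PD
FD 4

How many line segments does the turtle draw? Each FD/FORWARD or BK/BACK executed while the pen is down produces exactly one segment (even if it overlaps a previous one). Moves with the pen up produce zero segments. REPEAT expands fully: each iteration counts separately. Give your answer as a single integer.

Answer: 7

Derivation:
Executing turtle program step by step:
Start: pos=(0,0), heading=0, pen down
BK 18: (0,0) -> (-18,0) [heading=0, draw]
FD 7: (-18,0) -> (-11,0) [heading=0, draw]
LT 15: heading 0 -> 15
FD 12: (-11,0) -> (0.591,3.106) [heading=15, draw]
PD: pen down
FD 1: (0.591,3.106) -> (1.557,3.365) [heading=15, draw]
PD: pen down
FD 17: (1.557,3.365) -> (17.978,7.765) [heading=15, draw]
PD: pen down
FD 11: (17.978,7.765) -> (28.603,10.612) [heading=15, draw]
PD: pen down
FD 4: (28.603,10.612) -> (32.467,11.647) [heading=15, draw]
Final: pos=(32.467,11.647), heading=15, 7 segment(s) drawn
Segments drawn: 7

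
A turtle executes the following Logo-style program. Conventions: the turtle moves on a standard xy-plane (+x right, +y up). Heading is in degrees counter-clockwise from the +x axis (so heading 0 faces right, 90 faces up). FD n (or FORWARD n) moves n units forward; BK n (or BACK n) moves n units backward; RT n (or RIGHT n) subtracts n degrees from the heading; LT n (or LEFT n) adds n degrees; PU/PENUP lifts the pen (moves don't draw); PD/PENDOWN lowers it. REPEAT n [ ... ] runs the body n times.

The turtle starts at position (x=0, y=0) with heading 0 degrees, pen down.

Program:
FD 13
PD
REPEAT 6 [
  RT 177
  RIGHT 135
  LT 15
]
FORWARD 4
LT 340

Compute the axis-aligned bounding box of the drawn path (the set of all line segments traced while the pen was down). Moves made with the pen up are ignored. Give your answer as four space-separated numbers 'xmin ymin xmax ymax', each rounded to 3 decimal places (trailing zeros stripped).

Executing turtle program step by step:
Start: pos=(0,0), heading=0, pen down
FD 13: (0,0) -> (13,0) [heading=0, draw]
PD: pen down
REPEAT 6 [
  -- iteration 1/6 --
  RT 177: heading 0 -> 183
  RT 135: heading 183 -> 48
  LT 15: heading 48 -> 63
  -- iteration 2/6 --
  RT 177: heading 63 -> 246
  RT 135: heading 246 -> 111
  LT 15: heading 111 -> 126
  -- iteration 3/6 --
  RT 177: heading 126 -> 309
  RT 135: heading 309 -> 174
  LT 15: heading 174 -> 189
  -- iteration 4/6 --
  RT 177: heading 189 -> 12
  RT 135: heading 12 -> 237
  LT 15: heading 237 -> 252
  -- iteration 5/6 --
  RT 177: heading 252 -> 75
  RT 135: heading 75 -> 300
  LT 15: heading 300 -> 315
  -- iteration 6/6 --
  RT 177: heading 315 -> 138
  RT 135: heading 138 -> 3
  LT 15: heading 3 -> 18
]
FD 4: (13,0) -> (16.804,1.236) [heading=18, draw]
LT 340: heading 18 -> 358
Final: pos=(16.804,1.236), heading=358, 2 segment(s) drawn

Segment endpoints: x in {0, 13, 16.804}, y in {0, 1.236}
xmin=0, ymin=0, xmax=16.804, ymax=1.236

Answer: 0 0 16.804 1.236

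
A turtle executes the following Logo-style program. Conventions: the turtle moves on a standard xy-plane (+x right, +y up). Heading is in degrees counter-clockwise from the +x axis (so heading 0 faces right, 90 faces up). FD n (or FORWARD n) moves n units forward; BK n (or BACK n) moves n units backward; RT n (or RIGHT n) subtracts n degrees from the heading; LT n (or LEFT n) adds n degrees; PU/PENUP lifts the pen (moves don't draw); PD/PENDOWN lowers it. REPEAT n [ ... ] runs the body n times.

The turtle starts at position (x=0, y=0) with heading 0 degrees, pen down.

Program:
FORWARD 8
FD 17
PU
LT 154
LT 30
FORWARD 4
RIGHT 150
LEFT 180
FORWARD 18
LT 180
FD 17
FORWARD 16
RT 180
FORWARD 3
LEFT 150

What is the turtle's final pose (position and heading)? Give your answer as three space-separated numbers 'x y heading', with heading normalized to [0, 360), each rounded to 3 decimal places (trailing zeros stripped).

Executing turtle program step by step:
Start: pos=(0,0), heading=0, pen down
FD 8: (0,0) -> (8,0) [heading=0, draw]
FD 17: (8,0) -> (25,0) [heading=0, draw]
PU: pen up
LT 154: heading 0 -> 154
LT 30: heading 154 -> 184
FD 4: (25,0) -> (21.01,-0.279) [heading=184, move]
RT 150: heading 184 -> 34
LT 180: heading 34 -> 214
FD 18: (21.01,-0.279) -> (6.087,-10.344) [heading=214, move]
LT 180: heading 214 -> 34
FD 17: (6.087,-10.344) -> (20.181,-0.838) [heading=34, move]
FD 16: (20.181,-0.838) -> (33.445,8.109) [heading=34, move]
RT 180: heading 34 -> 214
FD 3: (33.445,8.109) -> (30.958,6.431) [heading=214, move]
LT 150: heading 214 -> 4
Final: pos=(30.958,6.431), heading=4, 2 segment(s) drawn

Answer: 30.958 6.431 4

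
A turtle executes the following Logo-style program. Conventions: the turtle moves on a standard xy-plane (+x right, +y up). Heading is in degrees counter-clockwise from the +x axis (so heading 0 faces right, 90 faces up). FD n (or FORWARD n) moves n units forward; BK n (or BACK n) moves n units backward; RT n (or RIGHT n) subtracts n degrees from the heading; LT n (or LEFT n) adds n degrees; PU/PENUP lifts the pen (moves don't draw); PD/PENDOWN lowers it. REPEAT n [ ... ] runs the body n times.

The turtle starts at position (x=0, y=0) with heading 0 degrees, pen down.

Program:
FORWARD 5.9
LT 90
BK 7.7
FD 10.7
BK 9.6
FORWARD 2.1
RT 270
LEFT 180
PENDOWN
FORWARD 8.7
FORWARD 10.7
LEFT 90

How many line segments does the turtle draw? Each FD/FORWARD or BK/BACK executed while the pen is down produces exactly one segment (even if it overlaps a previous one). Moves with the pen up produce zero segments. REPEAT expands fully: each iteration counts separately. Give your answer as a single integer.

Answer: 7

Derivation:
Executing turtle program step by step:
Start: pos=(0,0), heading=0, pen down
FD 5.9: (0,0) -> (5.9,0) [heading=0, draw]
LT 90: heading 0 -> 90
BK 7.7: (5.9,0) -> (5.9,-7.7) [heading=90, draw]
FD 10.7: (5.9,-7.7) -> (5.9,3) [heading=90, draw]
BK 9.6: (5.9,3) -> (5.9,-6.6) [heading=90, draw]
FD 2.1: (5.9,-6.6) -> (5.9,-4.5) [heading=90, draw]
RT 270: heading 90 -> 180
LT 180: heading 180 -> 0
PD: pen down
FD 8.7: (5.9,-4.5) -> (14.6,-4.5) [heading=0, draw]
FD 10.7: (14.6,-4.5) -> (25.3,-4.5) [heading=0, draw]
LT 90: heading 0 -> 90
Final: pos=(25.3,-4.5), heading=90, 7 segment(s) drawn
Segments drawn: 7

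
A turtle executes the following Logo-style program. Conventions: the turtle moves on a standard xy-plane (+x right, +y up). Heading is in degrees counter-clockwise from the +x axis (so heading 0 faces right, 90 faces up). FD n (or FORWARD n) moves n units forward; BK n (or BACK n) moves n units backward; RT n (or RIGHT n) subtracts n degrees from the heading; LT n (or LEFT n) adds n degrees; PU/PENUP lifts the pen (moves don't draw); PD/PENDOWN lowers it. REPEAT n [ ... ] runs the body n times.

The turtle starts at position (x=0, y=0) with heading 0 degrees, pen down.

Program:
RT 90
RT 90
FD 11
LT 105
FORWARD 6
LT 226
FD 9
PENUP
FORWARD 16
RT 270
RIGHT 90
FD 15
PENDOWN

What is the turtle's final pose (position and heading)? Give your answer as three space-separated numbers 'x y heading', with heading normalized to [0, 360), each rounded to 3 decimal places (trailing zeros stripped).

Executing turtle program step by step:
Start: pos=(0,0), heading=0, pen down
RT 90: heading 0 -> 270
RT 90: heading 270 -> 180
FD 11: (0,0) -> (-11,0) [heading=180, draw]
LT 105: heading 180 -> 285
FD 6: (-11,0) -> (-9.447,-5.796) [heading=285, draw]
LT 226: heading 285 -> 151
FD 9: (-9.447,-5.796) -> (-17.319,-1.432) [heading=151, draw]
PU: pen up
FD 16: (-17.319,-1.432) -> (-31.313,6.325) [heading=151, move]
RT 270: heading 151 -> 241
RT 90: heading 241 -> 151
FD 15: (-31.313,6.325) -> (-44.432,13.597) [heading=151, move]
PD: pen down
Final: pos=(-44.432,13.597), heading=151, 3 segment(s) drawn

Answer: -44.432 13.597 151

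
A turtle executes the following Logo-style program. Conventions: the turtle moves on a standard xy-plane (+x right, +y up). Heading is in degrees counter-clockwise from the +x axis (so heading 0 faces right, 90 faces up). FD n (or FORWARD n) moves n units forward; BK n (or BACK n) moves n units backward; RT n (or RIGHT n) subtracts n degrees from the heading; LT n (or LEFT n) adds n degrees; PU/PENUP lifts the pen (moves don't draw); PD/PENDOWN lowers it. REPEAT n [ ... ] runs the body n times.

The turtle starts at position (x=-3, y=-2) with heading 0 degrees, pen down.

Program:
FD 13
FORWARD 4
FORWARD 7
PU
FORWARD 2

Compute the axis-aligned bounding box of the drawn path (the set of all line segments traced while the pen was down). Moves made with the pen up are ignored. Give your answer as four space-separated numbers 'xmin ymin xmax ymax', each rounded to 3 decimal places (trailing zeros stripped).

Executing turtle program step by step:
Start: pos=(-3,-2), heading=0, pen down
FD 13: (-3,-2) -> (10,-2) [heading=0, draw]
FD 4: (10,-2) -> (14,-2) [heading=0, draw]
FD 7: (14,-2) -> (21,-2) [heading=0, draw]
PU: pen up
FD 2: (21,-2) -> (23,-2) [heading=0, move]
Final: pos=(23,-2), heading=0, 3 segment(s) drawn

Segment endpoints: x in {-3, 10, 14, 21}, y in {-2}
xmin=-3, ymin=-2, xmax=21, ymax=-2

Answer: -3 -2 21 -2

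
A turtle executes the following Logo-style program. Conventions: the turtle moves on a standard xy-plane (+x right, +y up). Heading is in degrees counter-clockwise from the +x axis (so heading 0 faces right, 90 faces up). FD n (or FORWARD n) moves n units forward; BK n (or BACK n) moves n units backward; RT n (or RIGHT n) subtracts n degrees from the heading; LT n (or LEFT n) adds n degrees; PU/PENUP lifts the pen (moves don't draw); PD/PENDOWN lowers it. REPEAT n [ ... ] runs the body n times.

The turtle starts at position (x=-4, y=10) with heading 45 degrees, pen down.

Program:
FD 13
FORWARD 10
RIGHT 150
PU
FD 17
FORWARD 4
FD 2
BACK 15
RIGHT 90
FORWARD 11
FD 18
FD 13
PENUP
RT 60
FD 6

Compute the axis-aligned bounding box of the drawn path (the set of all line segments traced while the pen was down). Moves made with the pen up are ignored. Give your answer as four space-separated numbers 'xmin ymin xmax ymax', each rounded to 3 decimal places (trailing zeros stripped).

Answer: -4 10 12.263 26.263

Derivation:
Executing turtle program step by step:
Start: pos=(-4,10), heading=45, pen down
FD 13: (-4,10) -> (5.192,19.192) [heading=45, draw]
FD 10: (5.192,19.192) -> (12.263,26.263) [heading=45, draw]
RT 150: heading 45 -> 255
PU: pen up
FD 17: (12.263,26.263) -> (7.864,9.843) [heading=255, move]
FD 4: (7.864,9.843) -> (6.828,5.979) [heading=255, move]
FD 2: (6.828,5.979) -> (6.311,4.047) [heading=255, move]
BK 15: (6.311,4.047) -> (10.193,18.536) [heading=255, move]
RT 90: heading 255 -> 165
FD 11: (10.193,18.536) -> (-0.432,21.383) [heading=165, move]
FD 18: (-0.432,21.383) -> (-17.819,26.042) [heading=165, move]
FD 13: (-17.819,26.042) -> (-30.376,29.406) [heading=165, move]
PU: pen up
RT 60: heading 165 -> 105
FD 6: (-30.376,29.406) -> (-31.929,35.202) [heading=105, move]
Final: pos=(-31.929,35.202), heading=105, 2 segment(s) drawn

Segment endpoints: x in {-4, 5.192, 12.263}, y in {10, 19.192, 26.263}
xmin=-4, ymin=10, xmax=12.263, ymax=26.263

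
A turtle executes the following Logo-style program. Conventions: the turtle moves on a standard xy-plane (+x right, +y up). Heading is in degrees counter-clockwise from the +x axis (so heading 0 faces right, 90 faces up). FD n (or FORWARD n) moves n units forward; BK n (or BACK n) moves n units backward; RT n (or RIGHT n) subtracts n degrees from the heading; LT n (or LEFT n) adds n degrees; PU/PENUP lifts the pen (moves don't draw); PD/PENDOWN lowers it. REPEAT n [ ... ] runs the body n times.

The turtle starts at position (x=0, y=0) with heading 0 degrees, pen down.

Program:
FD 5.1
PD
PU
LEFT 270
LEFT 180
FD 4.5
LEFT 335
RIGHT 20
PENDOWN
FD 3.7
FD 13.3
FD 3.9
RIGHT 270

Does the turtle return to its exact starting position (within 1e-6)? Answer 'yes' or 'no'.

Executing turtle program step by step:
Start: pos=(0,0), heading=0, pen down
FD 5.1: (0,0) -> (5.1,0) [heading=0, draw]
PD: pen down
PU: pen up
LT 270: heading 0 -> 270
LT 180: heading 270 -> 90
FD 4.5: (5.1,0) -> (5.1,4.5) [heading=90, move]
LT 335: heading 90 -> 65
RT 20: heading 65 -> 45
PD: pen down
FD 3.7: (5.1,4.5) -> (7.716,7.116) [heading=45, draw]
FD 13.3: (7.716,7.116) -> (17.121,16.521) [heading=45, draw]
FD 3.9: (17.121,16.521) -> (19.879,19.279) [heading=45, draw]
RT 270: heading 45 -> 135
Final: pos=(19.879,19.279), heading=135, 4 segment(s) drawn

Start position: (0, 0)
Final position: (19.879, 19.279)
Distance = 27.691; >= 1e-6 -> NOT closed

Answer: no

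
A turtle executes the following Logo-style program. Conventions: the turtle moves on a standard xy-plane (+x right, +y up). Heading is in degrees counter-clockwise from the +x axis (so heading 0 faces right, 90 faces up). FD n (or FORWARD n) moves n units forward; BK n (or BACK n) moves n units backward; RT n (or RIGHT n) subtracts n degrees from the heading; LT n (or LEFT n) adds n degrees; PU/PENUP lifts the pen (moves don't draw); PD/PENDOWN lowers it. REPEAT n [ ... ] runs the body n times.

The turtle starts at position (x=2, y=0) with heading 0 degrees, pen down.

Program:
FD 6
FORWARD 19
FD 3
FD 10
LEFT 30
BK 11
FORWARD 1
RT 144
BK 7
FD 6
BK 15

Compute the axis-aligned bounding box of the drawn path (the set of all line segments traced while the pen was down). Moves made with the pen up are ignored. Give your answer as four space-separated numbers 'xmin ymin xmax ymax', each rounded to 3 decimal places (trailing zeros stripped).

Executing turtle program step by step:
Start: pos=(2,0), heading=0, pen down
FD 6: (2,0) -> (8,0) [heading=0, draw]
FD 19: (8,0) -> (27,0) [heading=0, draw]
FD 3: (27,0) -> (30,0) [heading=0, draw]
FD 10: (30,0) -> (40,0) [heading=0, draw]
LT 30: heading 0 -> 30
BK 11: (40,0) -> (30.474,-5.5) [heading=30, draw]
FD 1: (30.474,-5.5) -> (31.34,-5) [heading=30, draw]
RT 144: heading 30 -> 246
BK 7: (31.34,-5) -> (34.187,1.395) [heading=246, draw]
FD 6: (34.187,1.395) -> (31.746,-4.086) [heading=246, draw]
BK 15: (31.746,-4.086) -> (37.848,9.617) [heading=246, draw]
Final: pos=(37.848,9.617), heading=246, 9 segment(s) drawn

Segment endpoints: x in {2, 8, 27, 30, 30.474, 31.34, 31.746, 34.187, 37.848, 40}, y in {-5.5, -5, -4.086, 0, 1.395, 9.617}
xmin=2, ymin=-5.5, xmax=40, ymax=9.617

Answer: 2 -5.5 40 9.617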